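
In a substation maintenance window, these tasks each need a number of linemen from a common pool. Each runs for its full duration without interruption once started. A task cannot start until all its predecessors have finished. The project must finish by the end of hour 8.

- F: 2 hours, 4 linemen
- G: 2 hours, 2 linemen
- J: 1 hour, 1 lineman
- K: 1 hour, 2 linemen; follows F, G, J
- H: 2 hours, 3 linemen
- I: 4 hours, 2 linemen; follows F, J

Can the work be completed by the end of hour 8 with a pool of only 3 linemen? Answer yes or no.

Total lineman-hours = 29; over 8 hours the average is 29/8 > 3, so some hour must exceed 3.

no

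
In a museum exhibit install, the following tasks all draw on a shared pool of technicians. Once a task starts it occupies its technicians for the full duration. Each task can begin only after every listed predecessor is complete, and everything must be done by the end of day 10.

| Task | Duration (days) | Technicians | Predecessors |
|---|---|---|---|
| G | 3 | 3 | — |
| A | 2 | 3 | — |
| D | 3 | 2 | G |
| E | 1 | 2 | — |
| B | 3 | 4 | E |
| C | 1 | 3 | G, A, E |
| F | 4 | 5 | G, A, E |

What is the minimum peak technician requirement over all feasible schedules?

Early-start (G@1, A@1, D@4, E@1, B@2, C@4, F@4) gives peak 14: d1:8  d2:10  d3:7  d4:14  d5:7  d6:7  d7:5  d8:0  d9:0  d10:0.
Shift E→3, B→8, C→8.
Schedule G@1, A@1, D@4, E@3, B@8, C@8, F@4: d1:6  d2:6  d3:5  d4:7  d5:7  d6:7  d7:5  d8:7  d9:4  d10:4 — peak 7.

7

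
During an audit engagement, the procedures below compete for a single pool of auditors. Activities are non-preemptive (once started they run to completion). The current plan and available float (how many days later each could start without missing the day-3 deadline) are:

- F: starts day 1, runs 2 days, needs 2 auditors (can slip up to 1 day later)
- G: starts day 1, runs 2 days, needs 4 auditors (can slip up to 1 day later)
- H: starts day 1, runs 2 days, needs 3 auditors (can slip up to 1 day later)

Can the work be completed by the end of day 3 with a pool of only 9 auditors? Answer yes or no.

Schedule F@1, G@1, H@1: d1:9  d2:9  d3:0 — peak 9 ≤ 9.

yes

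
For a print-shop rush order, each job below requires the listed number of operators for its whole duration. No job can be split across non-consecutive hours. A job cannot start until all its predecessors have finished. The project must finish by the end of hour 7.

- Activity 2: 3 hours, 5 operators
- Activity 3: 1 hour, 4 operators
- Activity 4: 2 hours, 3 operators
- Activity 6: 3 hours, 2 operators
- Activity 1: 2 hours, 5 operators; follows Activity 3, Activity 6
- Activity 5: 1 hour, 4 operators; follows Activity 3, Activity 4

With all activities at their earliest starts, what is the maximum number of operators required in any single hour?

Early-start schedule: Activity 2@1, Activity 3@1, Activity 4@1, Activity 6@1, Activity 1@4, Activity 5@3.
Load per hour: hour 1: 14, hour 2: 10, hour 3: 11, hour 4: 5, hour 5: 5, hour 6: 0, hour 7: 0.
Peak is 14.

14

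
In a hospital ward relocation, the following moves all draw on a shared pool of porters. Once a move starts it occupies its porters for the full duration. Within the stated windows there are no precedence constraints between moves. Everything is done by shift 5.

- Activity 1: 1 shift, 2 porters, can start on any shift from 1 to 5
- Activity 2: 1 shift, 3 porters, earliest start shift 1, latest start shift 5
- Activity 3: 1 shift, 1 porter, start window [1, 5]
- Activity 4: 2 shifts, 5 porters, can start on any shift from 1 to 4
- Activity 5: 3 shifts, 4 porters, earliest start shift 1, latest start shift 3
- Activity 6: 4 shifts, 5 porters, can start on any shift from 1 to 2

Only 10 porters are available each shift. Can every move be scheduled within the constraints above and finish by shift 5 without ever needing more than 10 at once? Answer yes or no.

yes

Schedule Activity 1@1, Activity 2@1, Activity 3@1, Activity 4@4, Activity 5@1, Activity 6@2: s1:10  s2:9  s3:9  s4:10  s5:10 — peak 10 ≤ 10.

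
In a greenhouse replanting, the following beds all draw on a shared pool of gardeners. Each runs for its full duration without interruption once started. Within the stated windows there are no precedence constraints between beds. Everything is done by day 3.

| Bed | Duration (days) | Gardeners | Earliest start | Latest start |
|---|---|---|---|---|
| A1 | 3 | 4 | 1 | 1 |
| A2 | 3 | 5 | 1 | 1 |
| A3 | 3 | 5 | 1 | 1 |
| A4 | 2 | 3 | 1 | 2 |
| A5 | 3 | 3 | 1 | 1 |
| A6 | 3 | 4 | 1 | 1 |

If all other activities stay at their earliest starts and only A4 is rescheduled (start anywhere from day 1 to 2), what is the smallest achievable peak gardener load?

A4@1: d1:24  d2:24  d3:21 → peak 24
A4@2: d1:21  d2:24  d3:24 → peak 24
Best is A4@1, peak 24.

24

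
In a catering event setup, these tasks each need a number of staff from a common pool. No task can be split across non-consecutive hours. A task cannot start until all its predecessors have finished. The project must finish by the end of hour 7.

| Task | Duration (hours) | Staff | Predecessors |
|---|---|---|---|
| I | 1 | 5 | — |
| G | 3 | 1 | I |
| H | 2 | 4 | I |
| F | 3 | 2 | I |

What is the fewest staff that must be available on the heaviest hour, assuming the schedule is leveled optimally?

5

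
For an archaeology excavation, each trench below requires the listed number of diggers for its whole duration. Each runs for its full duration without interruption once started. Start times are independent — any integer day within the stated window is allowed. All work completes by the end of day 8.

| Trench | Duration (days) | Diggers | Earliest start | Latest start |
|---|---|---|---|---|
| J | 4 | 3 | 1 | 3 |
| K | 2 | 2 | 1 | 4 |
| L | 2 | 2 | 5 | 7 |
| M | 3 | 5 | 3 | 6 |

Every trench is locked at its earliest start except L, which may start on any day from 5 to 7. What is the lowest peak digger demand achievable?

L@5: d1:5  d2:5  d3:8  d4:8  d5:7  d6:2  d7:0  d8:0 → peak 8
L@6: d1:5  d2:5  d3:8  d4:8  d5:5  d6:2  d7:2  d8:0 → peak 8
L@7: d1:5  d2:5  d3:8  d4:8  d5:5  d6:0  d7:2  d8:2 → peak 8
Best is L@5, peak 8.

8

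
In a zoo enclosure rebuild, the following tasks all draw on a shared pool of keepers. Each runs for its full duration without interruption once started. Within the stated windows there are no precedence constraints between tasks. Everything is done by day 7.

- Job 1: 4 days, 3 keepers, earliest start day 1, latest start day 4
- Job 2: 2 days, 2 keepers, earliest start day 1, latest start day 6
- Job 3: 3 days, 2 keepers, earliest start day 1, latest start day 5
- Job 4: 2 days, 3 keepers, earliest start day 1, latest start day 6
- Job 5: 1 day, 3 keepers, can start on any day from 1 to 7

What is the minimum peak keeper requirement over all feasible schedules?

5

Early-start (Job 1@1, Job 2@1, Job 3@1, Job 4@1, Job 5@1) gives peak 13: d1:13  d2:10  d3:5  d4:3  d5:0  d6:0  d7:0.
Shift Job 3→3, Job 4→5, Job 5→7.
Schedule Job 1@1, Job 2@1, Job 3@3, Job 4@5, Job 5@7: d1:5  d2:5  d3:5  d4:5  d5:5  d6:3  d7:3 — peak 5.
Total keeper-days = 31 over 7 days ⇒ peak ≥ ⌈31/7⌉ = 5, so 5 is optimal.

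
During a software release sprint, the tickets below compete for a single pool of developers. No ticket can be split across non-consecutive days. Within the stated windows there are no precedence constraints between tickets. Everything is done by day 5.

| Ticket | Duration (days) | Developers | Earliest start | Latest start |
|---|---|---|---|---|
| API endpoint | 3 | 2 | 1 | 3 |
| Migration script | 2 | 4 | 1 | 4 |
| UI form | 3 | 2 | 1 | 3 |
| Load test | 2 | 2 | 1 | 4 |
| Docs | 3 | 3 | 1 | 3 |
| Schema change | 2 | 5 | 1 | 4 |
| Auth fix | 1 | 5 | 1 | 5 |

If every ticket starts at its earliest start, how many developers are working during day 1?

23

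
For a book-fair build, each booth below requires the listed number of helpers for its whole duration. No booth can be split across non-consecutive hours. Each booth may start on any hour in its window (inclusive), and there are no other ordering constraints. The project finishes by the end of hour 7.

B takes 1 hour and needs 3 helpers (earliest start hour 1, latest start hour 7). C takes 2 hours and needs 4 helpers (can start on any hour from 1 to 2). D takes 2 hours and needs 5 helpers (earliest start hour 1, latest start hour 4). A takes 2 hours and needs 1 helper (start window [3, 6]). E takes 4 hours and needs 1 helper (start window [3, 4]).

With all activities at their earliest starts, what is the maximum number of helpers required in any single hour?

Early-start schedule: B@1, C@1, D@1, A@3, E@3.
Load per hour: hour 1: 12, hour 2: 9, hour 3: 2, hour 4: 2, hour 5: 1, hour 6: 1, hour 7: 0.
Peak is 12.

12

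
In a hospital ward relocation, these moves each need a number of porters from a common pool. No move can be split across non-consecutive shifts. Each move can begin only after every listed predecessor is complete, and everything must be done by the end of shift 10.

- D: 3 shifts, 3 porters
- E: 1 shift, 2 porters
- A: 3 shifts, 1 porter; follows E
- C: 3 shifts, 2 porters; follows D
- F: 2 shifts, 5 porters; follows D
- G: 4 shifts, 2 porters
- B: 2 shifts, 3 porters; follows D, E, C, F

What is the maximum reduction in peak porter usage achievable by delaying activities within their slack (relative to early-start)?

Early-start peak: s1:7  s2:6  s3:6  s4:10  s5:7  s6:2  s7:3  s8:3  s9:0  s10:0 ⇒ 10.
Leveled (D@1, E@1, A@4, C@4, F@7, G@2, B@9): s1:5  s2:5  s3:5  s4:5  s5:5  s6:3  s7:5  s8:5  s9:3  s10:3 ⇒ 5.
Reduction 10 − 5 = 5.

5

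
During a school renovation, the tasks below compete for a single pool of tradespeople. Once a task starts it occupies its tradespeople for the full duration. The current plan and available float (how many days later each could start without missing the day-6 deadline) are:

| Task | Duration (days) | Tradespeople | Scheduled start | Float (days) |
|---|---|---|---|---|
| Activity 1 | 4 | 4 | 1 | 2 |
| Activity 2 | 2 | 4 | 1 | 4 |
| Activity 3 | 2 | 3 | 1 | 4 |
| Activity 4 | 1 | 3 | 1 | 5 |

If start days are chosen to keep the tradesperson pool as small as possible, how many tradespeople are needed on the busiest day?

Early-start (Activity 1@1, Activity 2@1, Activity 3@1, Activity 4@1) gives peak 14: d1:14  d2:11  d3:4  d4:4  d5:0  d6:0.
Shift Activity 2→5, Activity 4→3.
Schedule Activity 1@1, Activity 2@5, Activity 3@1, Activity 4@3: d1:7  d2:7  d3:7  d4:4  d5:4  d6:4 — peak 7.

7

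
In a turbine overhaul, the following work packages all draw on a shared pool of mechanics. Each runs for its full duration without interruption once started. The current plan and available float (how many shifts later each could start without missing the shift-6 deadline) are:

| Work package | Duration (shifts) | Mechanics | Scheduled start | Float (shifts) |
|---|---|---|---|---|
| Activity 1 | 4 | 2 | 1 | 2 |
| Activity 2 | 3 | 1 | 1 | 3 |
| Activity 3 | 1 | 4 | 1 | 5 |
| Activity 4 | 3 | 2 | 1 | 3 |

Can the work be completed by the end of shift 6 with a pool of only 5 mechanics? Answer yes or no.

Schedule Activity 1@1, Activity 2@1, Activity 3@5, Activity 4@1: s1:5  s2:5  s3:5  s4:2  s5:4  s6:0 — peak 5 ≤ 5.

yes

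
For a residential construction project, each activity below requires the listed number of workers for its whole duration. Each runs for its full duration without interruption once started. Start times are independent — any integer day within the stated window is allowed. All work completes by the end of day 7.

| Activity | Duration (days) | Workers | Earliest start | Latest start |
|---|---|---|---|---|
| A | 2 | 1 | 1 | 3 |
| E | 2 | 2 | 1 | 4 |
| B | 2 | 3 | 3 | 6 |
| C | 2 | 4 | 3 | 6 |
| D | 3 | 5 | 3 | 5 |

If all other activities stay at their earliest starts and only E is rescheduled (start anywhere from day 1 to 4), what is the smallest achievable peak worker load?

12

E@1: d1:3  d2:3  d3:12  d4:12  d5:5  d6:0  d7:0 → peak 12
E@2: d1:1  d2:3  d3:14  d4:12  d5:5  d6:0  d7:0 → peak 14
E@3: d1:1  d2:1  d3:14  d4:14  d5:5  d6:0  d7:0 → peak 14
E@4: d1:1  d2:1  d3:12  d4:14  d5:7  d6:0  d7:0 → peak 14
Best is E@1, peak 12.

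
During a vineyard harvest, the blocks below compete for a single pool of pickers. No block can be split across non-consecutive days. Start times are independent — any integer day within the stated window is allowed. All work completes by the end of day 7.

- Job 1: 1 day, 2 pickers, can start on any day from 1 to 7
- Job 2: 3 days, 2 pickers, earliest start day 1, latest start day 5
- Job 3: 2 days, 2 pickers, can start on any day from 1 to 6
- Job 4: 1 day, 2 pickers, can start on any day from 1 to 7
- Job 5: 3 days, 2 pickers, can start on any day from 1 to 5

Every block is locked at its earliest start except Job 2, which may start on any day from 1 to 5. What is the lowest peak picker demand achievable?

8

Job 2@1: d1:10  d2:6  d3:4  d4:0  d5:0  d6:0  d7:0 → peak 10
Job 2@2: d1:8  d2:6  d3:4  d4:2  d5:0  d6:0  d7:0 → peak 8
Job 2@3: d1:8  d2:4  d3:4  d4:2  d5:2  d6:0  d7:0 → peak 8
Job 2@4: d1:8  d2:4  d3:2  d4:2  d5:2  d6:2  d7:0 → peak 8
Job 2@5: d1:8  d2:4  d3:2  d4:0  d5:2  d6:2  d7:2 → peak 8
Best is Job 2@2, peak 8.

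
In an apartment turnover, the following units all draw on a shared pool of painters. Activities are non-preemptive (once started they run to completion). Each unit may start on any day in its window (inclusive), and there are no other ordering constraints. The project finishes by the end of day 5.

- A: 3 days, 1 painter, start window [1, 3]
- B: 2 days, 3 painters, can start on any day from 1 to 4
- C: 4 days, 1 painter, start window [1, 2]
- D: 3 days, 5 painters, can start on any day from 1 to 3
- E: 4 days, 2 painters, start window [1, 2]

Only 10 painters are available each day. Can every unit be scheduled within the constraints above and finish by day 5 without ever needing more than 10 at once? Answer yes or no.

yes

Schedule A@1, B@1, C@1, D@3, E@1: d1:7  d2:7  d3:9  d4:8  d5:5 — peak 9 ≤ 10.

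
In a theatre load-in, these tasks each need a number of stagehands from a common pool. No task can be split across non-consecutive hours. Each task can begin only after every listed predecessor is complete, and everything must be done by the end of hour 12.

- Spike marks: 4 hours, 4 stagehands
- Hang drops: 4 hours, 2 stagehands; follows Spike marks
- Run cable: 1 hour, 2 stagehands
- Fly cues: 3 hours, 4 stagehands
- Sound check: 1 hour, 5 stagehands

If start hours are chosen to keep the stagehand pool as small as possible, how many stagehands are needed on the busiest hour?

Early-start (Spike marks@1, Hang drops@5, Run cable@1, Fly cues@1, Sound check@1) gives peak 15: h1:15  h2:8  h3:8  h4:4  h5:2  h6:2  h7:2  h8:2  h9:0  h10:0  h11:0  h12:0.
Shift Run cable→5, Fly cues→9, Sound check→12.
Schedule Spike marks@1, Hang drops@5, Run cable@5, Fly cues@9, Sound check@12: h1:4  h2:4  h3:4  h4:4  h5:4  h6:2  h7:2  h8:2  h9:4  h10:4  h11:4  h12:5 — peak 5.

5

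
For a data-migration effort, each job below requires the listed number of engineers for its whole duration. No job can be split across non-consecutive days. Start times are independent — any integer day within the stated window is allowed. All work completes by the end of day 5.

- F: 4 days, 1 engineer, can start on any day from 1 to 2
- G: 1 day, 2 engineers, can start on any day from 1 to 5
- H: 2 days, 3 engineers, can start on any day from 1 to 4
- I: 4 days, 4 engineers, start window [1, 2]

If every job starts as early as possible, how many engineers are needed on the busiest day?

Early-start schedule: F@1, G@1, H@1, I@1.
Load per day: day 1: 10, day 2: 8, day 3: 5, day 4: 5, day 5: 0.
Peak is 10.

10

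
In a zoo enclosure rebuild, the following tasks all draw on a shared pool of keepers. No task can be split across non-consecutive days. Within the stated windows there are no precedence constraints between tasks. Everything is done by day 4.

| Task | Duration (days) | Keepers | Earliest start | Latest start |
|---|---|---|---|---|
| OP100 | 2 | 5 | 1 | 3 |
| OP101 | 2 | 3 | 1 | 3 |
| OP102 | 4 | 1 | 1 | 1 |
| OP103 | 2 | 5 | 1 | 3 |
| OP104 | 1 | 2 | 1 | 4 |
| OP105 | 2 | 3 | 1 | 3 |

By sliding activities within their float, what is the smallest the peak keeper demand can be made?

11

Early-start (OP100@1, OP101@1, OP102@1, OP103@1, OP104@1, OP105@1) gives peak 19: d1:19  d2:17  d3:1  d4:1.
Shift OP103→3, OP105→3.
Schedule OP100@1, OP101@1, OP102@1, OP103@3, OP104@1, OP105@3: d1:11  d2:9  d3:9  d4:9 — peak 11.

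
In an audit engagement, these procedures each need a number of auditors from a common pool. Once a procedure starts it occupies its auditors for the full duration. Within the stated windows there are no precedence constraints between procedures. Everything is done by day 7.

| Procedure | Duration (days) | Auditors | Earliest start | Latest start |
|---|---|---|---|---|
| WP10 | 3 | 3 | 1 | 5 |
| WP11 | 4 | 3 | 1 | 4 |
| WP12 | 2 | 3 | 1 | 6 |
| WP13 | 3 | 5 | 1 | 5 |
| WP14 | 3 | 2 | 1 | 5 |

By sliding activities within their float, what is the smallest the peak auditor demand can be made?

8

Early-start (WP10@1, WP11@1, WP12@1, WP13@1, WP14@1) gives peak 16: d1:16  d2:16  d3:13  d4:3  d5:0  d6:0  d7:0.
Shift WP12→4, WP13→5.
Schedule WP10@1, WP11@1, WP12@4, WP13@5, WP14@1: d1:8  d2:8  d3:8  d4:6  d5:8  d6:5  d7:5 — peak 8.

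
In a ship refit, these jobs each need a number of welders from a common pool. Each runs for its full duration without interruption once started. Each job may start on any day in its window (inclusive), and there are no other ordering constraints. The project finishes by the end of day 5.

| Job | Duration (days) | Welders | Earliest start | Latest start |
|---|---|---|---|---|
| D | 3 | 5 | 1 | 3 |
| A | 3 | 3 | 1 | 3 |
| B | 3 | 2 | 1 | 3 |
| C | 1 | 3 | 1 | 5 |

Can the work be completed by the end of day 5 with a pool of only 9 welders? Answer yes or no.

The minimum achievable peak is 10; 9 < 10, so no feasible schedule stays within the cap.

no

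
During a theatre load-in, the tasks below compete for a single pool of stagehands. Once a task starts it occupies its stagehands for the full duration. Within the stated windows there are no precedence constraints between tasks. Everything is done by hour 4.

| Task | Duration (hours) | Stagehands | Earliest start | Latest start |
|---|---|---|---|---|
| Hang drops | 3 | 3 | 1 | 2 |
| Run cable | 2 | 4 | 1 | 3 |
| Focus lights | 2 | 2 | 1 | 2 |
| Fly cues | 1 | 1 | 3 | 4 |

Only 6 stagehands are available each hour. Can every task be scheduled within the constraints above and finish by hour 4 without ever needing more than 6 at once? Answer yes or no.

The minimum achievable peak is 7; 6 < 7, so no feasible schedule stays within the cap.

no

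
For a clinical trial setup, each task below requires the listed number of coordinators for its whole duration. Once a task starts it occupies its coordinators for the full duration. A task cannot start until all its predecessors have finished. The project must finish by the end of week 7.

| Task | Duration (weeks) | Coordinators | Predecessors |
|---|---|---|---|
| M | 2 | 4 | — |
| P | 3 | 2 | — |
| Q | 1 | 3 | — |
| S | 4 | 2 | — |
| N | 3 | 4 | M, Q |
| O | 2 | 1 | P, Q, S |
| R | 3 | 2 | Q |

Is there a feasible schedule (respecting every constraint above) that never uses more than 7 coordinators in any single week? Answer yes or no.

The minimum achievable peak is 8; 7 < 8, so no feasible schedule stays within the cap.

no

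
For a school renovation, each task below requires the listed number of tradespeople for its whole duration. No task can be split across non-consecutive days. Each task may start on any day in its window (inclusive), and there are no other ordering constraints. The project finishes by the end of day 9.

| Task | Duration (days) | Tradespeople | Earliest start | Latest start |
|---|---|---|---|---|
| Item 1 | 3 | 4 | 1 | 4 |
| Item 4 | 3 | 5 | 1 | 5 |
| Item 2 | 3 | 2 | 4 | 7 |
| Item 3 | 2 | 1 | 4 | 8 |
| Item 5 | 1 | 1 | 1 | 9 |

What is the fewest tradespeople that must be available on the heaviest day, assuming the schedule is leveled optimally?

5

Early-start (Item 1@1, Item 4@1, Item 2@4, Item 3@4, Item 5@1) gives peak 10: d1:10  d2:9  d3:9  d4:3  d5:3  d6:2  d7:0  d8:0  d9:0.
Shift Item 4→4, Item 2→7, Item 3→7.
Schedule Item 1@1, Item 4@4, Item 2@7, Item 3@7, Item 5@1: d1:5  d2:4  d3:4  d4:5  d5:5  d6:5  d7:3  d8:3  d9:2 — peak 5.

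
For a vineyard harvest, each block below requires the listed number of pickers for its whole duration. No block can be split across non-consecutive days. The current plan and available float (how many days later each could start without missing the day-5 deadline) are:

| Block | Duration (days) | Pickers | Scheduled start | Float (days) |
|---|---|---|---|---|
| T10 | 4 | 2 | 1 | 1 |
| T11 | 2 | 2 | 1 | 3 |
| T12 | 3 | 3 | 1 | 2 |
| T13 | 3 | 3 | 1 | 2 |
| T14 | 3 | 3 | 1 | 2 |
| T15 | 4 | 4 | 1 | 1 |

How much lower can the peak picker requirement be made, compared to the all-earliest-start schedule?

Early-start peak: d1:17  d2:17  d3:15  d4:6  d5:0 ⇒ 17.
Leveled (T10@1, T11@1, T12@1, T13@1, T14@3, T15@1): d1:14  d2:14  d3:15  d4:9  d5:3 ⇒ 15.
Reduction 17 − 15 = 2.

2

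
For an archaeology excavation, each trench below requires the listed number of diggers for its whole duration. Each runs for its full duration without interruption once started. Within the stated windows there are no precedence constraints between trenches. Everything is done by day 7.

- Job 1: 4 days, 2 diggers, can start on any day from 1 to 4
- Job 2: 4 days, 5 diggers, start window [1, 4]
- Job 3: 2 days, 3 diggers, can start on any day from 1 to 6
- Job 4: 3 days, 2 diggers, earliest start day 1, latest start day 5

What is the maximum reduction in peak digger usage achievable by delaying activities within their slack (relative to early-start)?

5

Early-start peak: d1:12  d2:12  d3:9  d4:7  d5:0  d6:0  d7:0 ⇒ 12.
Leveled (Job 1@1, Job 2@1, Job 3@5, Job 4@5): d1:7  d2:7  d3:7  d4:7  d5:5  d6:5  d7:2 ⇒ 7.
Reduction 12 − 7 = 5.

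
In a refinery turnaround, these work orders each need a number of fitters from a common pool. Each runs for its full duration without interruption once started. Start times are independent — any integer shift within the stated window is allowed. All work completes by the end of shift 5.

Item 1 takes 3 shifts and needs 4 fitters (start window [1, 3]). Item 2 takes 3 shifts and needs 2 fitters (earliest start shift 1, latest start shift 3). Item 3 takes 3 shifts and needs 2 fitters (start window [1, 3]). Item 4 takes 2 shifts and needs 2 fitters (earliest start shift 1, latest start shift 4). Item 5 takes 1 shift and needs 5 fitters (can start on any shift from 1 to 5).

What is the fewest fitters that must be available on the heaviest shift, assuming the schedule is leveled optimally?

Early-start (Item 1@1, Item 2@1, Item 3@1, Item 4@1, Item 5@1) gives peak 15: s1:15  s2:10  s3:8  s4:0  s5:0.
Shift Item 4→4, Item 5→4.
Schedule Item 1@1, Item 2@1, Item 3@1, Item 4@4, Item 5@4: s1:8  s2:8  s3:8  s4:7  s5:2 — peak 8.

8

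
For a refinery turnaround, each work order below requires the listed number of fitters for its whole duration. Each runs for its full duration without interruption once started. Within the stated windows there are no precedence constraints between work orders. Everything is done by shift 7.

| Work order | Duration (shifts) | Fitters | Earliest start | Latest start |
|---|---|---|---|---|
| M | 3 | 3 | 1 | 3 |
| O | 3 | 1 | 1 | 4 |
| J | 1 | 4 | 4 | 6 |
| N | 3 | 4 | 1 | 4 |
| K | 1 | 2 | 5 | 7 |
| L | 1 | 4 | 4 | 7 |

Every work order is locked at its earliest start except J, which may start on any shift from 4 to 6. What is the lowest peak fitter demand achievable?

8

J@4: s1:8  s2:8  s3:8  s4:8  s5:2  s6:0  s7:0 → peak 8
J@5: s1:8  s2:8  s3:8  s4:4  s5:6  s6:0  s7:0 → peak 8
J@6: s1:8  s2:8  s3:8  s4:4  s5:2  s6:4  s7:0 → peak 8
Best is J@4, peak 8.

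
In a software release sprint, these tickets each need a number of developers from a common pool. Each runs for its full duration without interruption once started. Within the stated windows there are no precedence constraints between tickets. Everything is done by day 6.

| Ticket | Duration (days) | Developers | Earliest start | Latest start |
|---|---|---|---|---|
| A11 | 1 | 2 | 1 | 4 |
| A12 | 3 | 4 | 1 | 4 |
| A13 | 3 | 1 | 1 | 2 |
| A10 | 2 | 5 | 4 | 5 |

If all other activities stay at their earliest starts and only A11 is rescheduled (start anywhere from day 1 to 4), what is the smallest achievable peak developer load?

A11@1: d1:7  d2:5  d3:5  d4:5  d5:5  d6:0 → peak 7
A11@2: d1:5  d2:7  d3:5  d4:5  d5:5  d6:0 → peak 7
A11@3: d1:5  d2:5  d3:7  d4:5  d5:5  d6:0 → peak 7
A11@4: d1:5  d2:5  d3:5  d4:7  d5:5  d6:0 → peak 7
Best is A11@1, peak 7.

7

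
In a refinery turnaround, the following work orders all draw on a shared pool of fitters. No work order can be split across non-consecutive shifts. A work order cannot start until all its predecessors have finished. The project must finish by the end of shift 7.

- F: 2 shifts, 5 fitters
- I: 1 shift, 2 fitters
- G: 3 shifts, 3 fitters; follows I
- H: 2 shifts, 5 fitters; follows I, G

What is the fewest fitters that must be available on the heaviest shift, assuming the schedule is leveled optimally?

7

Early-start (F@1, I@1, G@2, H@5) gives peak 8: s1:7  s2:8  s3:3  s4:3  s5:5  s6:5  s7:0.
Shift G→3, H→6.
Schedule F@1, I@1, G@3, H@6: s1:7  s2:5  s3:3  s4:3  s5:3  s6:5  s7:5 — peak 7.
No arrangement of the 24 feasible schedules does better.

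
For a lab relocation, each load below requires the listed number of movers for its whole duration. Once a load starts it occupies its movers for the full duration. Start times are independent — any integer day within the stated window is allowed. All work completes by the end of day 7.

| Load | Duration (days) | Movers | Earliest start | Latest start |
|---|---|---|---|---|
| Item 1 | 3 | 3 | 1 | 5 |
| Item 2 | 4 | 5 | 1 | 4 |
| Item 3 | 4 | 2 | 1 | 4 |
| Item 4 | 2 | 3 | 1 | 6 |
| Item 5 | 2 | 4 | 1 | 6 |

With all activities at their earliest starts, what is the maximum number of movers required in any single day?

Early-start schedule: Item 1@1, Item 2@1, Item 3@1, Item 4@1, Item 5@1.
Load per day: day 1: 17, day 2: 17, day 3: 10, day 4: 7, day 5: 0, day 6: 0, day 7: 0.
Peak is 17.

17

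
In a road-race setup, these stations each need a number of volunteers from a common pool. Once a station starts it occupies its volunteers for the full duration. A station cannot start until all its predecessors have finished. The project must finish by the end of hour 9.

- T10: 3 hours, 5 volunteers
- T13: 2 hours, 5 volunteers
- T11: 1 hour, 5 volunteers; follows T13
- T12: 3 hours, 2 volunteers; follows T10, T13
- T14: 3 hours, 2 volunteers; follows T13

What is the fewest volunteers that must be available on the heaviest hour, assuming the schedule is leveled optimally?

Early-start (T10@1, T13@1, T11@3, T12@4, T14@3) gives peak 12: h1:10  h2:10  h3:12  h4:4  h5:4  h6:2  h7:0  h8:0  h9:0.
Shift T13→4, T11→6, T12→7, T14→7.
Schedule T10@1, T13@4, T11@6, T12@7, T14@7: h1:5  h2:5  h3:5  h4:5  h5:5  h6:5  h7:4  h8:4  h9:4 — peak 5.
Total volunteer-hours = 42 over 9 hours ⇒ peak ≥ ⌈42/9⌉ = 5, so 5 is optimal.

5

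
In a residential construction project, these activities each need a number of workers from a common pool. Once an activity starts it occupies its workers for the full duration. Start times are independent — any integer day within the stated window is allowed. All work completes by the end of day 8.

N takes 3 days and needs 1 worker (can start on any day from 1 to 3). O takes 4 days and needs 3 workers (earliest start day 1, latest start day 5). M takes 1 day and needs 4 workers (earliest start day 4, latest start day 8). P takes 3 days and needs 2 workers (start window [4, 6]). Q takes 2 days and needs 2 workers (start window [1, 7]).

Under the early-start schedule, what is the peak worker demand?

9

Early-start schedule: N@1, O@1, M@4, P@4, Q@1.
Load per day: day 1: 6, day 2: 6, day 3: 4, day 4: 9, day 5: 2, day 6: 2, day 7: 0, day 8: 0.
Peak is 9.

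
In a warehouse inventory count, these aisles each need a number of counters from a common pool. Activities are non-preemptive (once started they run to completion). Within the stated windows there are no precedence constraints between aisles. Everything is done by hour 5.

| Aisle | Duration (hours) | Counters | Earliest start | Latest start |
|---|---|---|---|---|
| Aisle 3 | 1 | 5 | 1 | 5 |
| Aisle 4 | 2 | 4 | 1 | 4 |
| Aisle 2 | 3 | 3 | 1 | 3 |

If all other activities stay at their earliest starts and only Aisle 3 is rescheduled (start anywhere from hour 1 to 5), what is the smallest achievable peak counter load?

Aisle 3@1: h1:12  h2:7  h3:3  h4:0  h5:0 → peak 12
Aisle 3@2: h1:7  h2:12  h3:3  h4:0  h5:0 → peak 12
Aisle 3@3: h1:7  h2:7  h3:8  h4:0  h5:0 → peak 8
Aisle 3@4: h1:7  h2:7  h3:3  h4:5  h5:0 → peak 7
Aisle 3@5: h1:7  h2:7  h3:3  h4:0  h5:5 → peak 7
Best is Aisle 3@4, peak 7.

7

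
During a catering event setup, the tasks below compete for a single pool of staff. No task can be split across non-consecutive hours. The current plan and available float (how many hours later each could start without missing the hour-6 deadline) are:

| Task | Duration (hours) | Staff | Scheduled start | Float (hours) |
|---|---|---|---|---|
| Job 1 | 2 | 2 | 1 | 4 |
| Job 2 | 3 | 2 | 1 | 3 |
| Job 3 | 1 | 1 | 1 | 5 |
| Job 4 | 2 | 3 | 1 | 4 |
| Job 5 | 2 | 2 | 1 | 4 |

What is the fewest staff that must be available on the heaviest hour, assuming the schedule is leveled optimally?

Early-start (Job 1@1, Job 2@1, Job 3@1, Job 4@1, Job 5@1) gives peak 10: h1:10  h2:9  h3:2  h4:0  h5:0  h6:0.
Shift Job 3→4, Job 4→5, Job 5→3.
Schedule Job 1@1, Job 2@1, Job 3@4, Job 4@5, Job 5@3: h1:4  h2:4  h3:4  h4:3  h5:3  h6:3 — peak 4.
Total staffer-hours = 21 over 6 hours ⇒ peak ≥ ⌈21/6⌉ = 4, so 4 is optimal.

4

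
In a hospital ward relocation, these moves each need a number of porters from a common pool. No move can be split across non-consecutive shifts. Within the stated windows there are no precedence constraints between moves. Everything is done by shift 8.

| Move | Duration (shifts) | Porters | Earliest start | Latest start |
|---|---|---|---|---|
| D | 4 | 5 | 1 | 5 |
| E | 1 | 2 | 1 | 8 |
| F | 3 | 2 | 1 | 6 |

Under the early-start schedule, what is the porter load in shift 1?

9

At early start, shift 1 has: D, E, F.
Demand: 5 + 2 + 2 = 9.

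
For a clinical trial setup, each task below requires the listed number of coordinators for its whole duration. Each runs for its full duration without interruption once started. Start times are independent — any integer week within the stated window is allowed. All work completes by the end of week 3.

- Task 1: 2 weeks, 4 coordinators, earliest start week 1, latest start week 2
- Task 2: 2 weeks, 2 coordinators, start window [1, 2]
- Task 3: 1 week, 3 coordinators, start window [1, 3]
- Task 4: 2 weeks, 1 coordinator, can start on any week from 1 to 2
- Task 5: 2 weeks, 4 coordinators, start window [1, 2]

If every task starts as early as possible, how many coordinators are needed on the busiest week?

Early-start schedule: Task 1@1, Task 2@1, Task 3@1, Task 4@1, Task 5@1.
Load per week: week 1: 14, week 2: 11, week 3: 0.
Peak is 14.

14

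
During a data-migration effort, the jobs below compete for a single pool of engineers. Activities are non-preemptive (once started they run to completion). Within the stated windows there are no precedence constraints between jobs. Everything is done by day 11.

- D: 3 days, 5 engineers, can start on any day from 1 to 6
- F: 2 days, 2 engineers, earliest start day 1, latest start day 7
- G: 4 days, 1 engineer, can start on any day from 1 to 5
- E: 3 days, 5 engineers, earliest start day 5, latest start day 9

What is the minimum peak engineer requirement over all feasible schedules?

5

Early-start (D@1, F@1, G@1, E@5) gives peak 8: d1:8  d2:8  d3:6  d4:1  d5:5  d6:5  d7:5  d8:0  d9:0  d10:0  d11:0.
Shift F→4, G→4, E→8.
Schedule D@1, F@4, G@4, E@8: d1:5  d2:5  d3:5  d4:3  d5:3  d6:1  d7:1  d8:5  d9:5  d10:5  d11:0 — peak 5.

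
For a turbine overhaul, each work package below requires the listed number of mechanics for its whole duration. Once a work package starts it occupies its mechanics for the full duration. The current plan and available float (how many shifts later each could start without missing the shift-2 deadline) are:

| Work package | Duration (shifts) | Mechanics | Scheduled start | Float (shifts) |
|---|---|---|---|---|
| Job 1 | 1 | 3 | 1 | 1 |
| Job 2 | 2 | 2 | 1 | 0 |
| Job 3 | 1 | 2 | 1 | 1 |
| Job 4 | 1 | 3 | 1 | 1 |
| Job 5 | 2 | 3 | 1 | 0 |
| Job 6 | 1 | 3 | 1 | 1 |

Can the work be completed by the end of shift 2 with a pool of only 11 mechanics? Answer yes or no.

Schedule Job 1@1, Job 2@1, Job 3@1, Job 4@2, Job 5@1, Job 6@2: s1:10  s2:11 — peak 11 ≤ 11.

yes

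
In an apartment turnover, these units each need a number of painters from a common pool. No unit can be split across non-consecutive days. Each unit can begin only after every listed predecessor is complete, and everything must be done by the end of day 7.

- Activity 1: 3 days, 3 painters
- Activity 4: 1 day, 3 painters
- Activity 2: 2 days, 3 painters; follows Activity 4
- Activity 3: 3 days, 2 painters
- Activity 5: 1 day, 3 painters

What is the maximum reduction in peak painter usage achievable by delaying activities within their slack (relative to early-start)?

Early-start peak: d1:11  d2:8  d3:8  d4:0  d5:0  d6:0  d7:0 ⇒ 11.
Leveled (Activity 1@1, Activity 4@4, Activity 2@5, Activity 3@1, Activity 5@7): d1:5  d2:5  d3:5  d4:3  d5:3  d6:3  d7:3 ⇒ 5.
Reduction 11 − 5 = 6.

6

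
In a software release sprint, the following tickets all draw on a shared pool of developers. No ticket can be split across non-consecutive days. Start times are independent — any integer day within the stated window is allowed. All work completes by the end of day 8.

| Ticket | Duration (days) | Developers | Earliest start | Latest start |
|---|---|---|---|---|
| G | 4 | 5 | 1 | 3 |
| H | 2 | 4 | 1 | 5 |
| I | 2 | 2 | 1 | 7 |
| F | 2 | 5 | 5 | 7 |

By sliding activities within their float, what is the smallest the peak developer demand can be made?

Early-start (G@1, H@1, I@1, F@5) gives peak 11: d1:11  d2:11  d3:5  d4:5  d5:5  d6:5  d7:0  d8:0.
Shift H→5, I→5, F→7.
Schedule G@1, H@5, I@5, F@7: d1:5  d2:5  d3:5  d4:5  d5:6  d6:6  d7:5  d8:5 — peak 6.
Total developer-days = 42 over 8 days ⇒ peak ≥ ⌈42/8⌉ = 6, so 6 is optimal.

6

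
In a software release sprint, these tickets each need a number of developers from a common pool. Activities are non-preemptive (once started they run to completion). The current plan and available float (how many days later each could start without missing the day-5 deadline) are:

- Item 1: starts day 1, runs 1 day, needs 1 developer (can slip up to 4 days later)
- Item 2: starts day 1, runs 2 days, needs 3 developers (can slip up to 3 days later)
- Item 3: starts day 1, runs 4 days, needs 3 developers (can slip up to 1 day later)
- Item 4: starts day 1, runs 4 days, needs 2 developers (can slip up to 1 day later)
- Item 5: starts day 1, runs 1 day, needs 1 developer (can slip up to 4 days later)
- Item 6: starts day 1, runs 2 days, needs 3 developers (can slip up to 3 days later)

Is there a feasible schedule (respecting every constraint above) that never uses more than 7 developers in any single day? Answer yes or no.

no

The minimum achievable peak is 8; 7 < 8, so no feasible schedule stays within the cap.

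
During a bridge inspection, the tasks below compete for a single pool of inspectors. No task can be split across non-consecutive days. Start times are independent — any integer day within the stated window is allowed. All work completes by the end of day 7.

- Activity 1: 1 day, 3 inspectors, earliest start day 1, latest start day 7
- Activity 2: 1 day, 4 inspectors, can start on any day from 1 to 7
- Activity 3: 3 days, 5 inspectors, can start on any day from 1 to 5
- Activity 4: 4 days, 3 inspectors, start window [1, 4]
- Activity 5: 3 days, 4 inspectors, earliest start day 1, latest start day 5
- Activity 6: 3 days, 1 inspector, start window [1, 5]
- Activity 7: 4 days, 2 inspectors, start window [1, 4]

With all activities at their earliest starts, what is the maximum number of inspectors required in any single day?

22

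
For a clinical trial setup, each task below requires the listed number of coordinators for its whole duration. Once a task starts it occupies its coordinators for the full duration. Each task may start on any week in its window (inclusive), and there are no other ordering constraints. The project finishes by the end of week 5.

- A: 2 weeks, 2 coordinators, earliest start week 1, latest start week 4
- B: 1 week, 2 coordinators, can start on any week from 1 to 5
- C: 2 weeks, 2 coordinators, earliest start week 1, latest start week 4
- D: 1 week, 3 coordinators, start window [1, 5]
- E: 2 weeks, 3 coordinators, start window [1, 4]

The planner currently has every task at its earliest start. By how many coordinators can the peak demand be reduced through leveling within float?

Early-start peak: w1:12  w2:7  w3:0  w4:0  w5:0 ⇒ 12.
Leveled (A@1, B@1, C@2, D@3, E@4): w1:4  w2:4  w3:5  w4:3  w5:3 ⇒ 5.
Reduction 12 − 5 = 7.

7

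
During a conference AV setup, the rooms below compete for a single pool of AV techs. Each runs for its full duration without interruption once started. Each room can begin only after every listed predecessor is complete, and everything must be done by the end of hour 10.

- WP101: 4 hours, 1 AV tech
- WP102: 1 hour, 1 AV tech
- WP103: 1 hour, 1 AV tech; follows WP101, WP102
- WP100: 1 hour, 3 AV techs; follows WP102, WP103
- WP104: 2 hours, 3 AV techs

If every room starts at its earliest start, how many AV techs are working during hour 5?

At early start, hour 5 has: WP103.
Demand: 1 = 1.

1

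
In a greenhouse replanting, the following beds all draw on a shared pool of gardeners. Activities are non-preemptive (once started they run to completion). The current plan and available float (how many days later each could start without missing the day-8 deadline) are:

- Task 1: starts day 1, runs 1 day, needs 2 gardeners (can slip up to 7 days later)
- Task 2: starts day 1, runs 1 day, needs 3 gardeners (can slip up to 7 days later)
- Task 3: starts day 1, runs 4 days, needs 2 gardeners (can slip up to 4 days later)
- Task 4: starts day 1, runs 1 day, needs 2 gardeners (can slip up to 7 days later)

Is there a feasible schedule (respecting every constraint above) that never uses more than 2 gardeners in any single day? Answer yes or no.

The minimum achievable peak is 3; 2 < 3, so no feasible schedule stays within the cap.

no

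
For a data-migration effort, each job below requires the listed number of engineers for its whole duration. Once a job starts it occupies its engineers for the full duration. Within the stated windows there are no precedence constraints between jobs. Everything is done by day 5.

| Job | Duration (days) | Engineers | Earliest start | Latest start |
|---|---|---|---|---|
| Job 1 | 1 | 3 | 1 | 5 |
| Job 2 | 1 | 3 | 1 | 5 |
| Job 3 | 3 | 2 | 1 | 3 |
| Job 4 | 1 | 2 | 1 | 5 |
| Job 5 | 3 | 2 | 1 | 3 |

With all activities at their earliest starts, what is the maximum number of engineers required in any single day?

Early-start schedule: Job 1@1, Job 2@1, Job 3@1, Job 4@1, Job 5@1.
Load per day: day 1: 12, day 2: 4, day 3: 4, day 4: 0, day 5: 0.
Peak is 12.

12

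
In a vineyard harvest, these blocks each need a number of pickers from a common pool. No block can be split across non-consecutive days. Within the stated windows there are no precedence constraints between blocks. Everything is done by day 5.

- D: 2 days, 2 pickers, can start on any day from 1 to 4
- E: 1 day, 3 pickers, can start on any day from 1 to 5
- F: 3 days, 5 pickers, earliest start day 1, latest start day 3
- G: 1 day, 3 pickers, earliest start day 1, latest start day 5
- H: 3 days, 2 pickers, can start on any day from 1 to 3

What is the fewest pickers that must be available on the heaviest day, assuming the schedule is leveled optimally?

7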